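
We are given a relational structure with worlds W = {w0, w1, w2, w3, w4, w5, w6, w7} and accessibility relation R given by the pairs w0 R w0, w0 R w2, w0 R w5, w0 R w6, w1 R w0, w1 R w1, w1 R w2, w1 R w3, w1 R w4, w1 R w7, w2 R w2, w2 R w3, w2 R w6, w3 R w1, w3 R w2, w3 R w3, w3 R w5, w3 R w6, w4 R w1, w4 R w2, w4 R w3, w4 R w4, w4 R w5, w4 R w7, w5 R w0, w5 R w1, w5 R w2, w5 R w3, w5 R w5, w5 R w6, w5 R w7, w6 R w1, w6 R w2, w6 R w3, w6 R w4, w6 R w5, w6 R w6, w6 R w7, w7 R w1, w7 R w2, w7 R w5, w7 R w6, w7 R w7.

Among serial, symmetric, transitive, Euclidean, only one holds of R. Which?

serial

Serial: yes — every world has a successor (e.g. w0 R w0).
Symmetric: no — w0 R w2 but not w2 R w0.
Transitive: no — w0 R w2 and w2 R w3, but not w0 R w3.
Euclidean: no — w0 R w2 and w0 R w5, but not w2 R w5.
Only serial holds.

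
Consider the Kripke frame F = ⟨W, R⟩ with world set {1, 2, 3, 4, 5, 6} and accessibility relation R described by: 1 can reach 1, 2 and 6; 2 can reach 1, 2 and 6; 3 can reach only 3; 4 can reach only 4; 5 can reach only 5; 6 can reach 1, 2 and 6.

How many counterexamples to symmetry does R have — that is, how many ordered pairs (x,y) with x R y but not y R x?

R is symmetric; there are no such tuples.

0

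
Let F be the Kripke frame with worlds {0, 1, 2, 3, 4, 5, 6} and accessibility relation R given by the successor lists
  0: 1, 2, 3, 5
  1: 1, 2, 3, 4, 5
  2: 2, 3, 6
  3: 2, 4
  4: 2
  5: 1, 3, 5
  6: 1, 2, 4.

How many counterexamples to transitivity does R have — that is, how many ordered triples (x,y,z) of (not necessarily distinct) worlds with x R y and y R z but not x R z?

19

Enumerating: (0,1,4), (0,2,6), (0,3,4), (1,2,6), (2,3,4), (2,6,1), (2,6,4), (3,2,3), (3,2,6), (4,2,3), (4,2,6), (5,1,2), … and 7 more.
Total: 19.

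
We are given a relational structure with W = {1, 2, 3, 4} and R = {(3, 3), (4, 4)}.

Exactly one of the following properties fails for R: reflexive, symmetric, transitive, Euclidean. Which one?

Reflexive: no — 1 is not related to itself.
Symmetric: yes — every pair in R has its reverse in R.
Transitive: yes — every two-step R-path is closed by a direct edge.
Euclidean: yes — any two successors of a common world are R-related.
Only reflexive fails.

reflexive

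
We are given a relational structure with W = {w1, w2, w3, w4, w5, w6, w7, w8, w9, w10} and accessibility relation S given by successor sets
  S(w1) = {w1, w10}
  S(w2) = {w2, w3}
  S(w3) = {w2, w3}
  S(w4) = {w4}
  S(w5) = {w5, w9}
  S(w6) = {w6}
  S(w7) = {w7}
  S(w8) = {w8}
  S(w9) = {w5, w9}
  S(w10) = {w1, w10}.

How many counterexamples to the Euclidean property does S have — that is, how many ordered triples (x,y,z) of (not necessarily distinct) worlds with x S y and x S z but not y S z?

S is Euclidean; there are no such tuples.

0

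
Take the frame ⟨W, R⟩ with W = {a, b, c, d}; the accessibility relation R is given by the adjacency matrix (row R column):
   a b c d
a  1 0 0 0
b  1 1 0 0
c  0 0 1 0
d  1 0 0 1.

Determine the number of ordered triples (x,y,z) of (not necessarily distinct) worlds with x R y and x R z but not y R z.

Enumerating: (b,a,b), (d,a,d).

2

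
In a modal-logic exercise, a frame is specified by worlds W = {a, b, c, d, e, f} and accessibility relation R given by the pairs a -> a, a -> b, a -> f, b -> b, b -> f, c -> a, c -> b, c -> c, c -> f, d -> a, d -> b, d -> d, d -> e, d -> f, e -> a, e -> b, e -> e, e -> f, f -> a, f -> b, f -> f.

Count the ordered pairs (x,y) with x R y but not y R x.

Enumerating: (a,b), (c,a), (c,b), (c,f), (d,a), (d,b), (d,e), (d,f), (e,a), (e,b), (e,f).

11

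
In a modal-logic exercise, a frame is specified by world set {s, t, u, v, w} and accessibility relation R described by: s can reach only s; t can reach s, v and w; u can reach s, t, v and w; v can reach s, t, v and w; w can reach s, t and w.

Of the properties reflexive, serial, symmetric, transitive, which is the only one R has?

Reflexive: no — t is not related to itself.
Serial: yes — every world has a successor (e.g. s R s).
Symmetric: no — t R s but not s R t.
Transitive: no — w R t and t R v, but not w R v.
Only serial holds.

serial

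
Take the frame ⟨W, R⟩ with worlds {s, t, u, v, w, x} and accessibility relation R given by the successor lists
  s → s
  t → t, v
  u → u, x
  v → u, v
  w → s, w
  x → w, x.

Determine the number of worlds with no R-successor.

0

R is serial; there are no such worlds.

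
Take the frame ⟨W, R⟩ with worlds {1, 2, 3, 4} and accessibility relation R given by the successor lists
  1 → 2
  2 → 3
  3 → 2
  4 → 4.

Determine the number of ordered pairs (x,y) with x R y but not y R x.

Enumerating: (1,2).

1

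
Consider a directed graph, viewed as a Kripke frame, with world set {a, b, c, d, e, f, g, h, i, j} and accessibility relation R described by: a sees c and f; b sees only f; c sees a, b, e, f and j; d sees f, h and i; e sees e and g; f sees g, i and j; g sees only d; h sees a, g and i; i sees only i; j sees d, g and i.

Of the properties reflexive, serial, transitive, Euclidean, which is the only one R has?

serial

Reflexive: no — a is not related to itself.
Serial: yes — every world has a successor (e.g. a R c).
Transitive: no — a R c and c R b, but not a R b.
Euclidean: no — a R f and a R c, but not f R c.
Only serial holds.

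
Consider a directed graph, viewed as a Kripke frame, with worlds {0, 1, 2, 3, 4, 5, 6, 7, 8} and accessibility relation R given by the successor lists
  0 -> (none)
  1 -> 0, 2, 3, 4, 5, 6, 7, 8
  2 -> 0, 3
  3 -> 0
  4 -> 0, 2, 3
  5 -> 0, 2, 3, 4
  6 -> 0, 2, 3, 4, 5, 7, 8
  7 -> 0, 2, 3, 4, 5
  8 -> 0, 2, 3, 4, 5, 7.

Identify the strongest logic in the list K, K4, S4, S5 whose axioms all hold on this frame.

K4

Transitive (axiom 4): yes — every two-step R-path is closed by a direct edge.
Reflexive (axiom T): no — 0 is not related to itself.
Euclidean (axiom 5): no — 1 R 0 and 1 R 2, but not 0 R 2.
So F validates K, K4; S4 would additionally require R to be reflexive. The strongest is K4.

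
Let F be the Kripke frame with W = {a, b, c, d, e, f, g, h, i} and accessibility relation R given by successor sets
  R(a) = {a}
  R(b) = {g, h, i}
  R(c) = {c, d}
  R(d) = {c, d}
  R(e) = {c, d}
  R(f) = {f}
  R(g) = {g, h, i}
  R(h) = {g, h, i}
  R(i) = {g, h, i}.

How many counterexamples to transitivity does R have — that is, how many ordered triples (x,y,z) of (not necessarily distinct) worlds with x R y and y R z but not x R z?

R is transitive; there are no such tuples.

0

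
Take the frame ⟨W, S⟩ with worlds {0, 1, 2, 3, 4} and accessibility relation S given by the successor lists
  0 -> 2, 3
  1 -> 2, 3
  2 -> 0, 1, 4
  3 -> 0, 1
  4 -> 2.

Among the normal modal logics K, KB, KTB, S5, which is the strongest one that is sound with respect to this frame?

Symmetric (axiom B): yes — every pair in S has its reverse in S.
Reflexive (axiom T): no — 0 is not related to itself.
Euclidean (axiom 5): no — 0 S 2 and 0 S 3, but not 2 S 3.
So F validates K, KB; KTB would additionally require S to be reflexive. The strongest is KB.

KB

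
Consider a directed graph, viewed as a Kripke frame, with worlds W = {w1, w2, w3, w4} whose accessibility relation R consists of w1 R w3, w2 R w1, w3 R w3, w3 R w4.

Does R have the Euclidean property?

Euclidean: no — w2 R w1 and w2 R w1, but not w1 R w1.

No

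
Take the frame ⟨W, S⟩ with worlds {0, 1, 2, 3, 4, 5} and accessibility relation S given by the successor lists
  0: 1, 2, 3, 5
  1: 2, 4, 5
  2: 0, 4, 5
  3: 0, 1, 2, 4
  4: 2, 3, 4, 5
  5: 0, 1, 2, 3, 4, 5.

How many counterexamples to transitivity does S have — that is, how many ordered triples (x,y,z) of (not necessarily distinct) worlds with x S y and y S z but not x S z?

Enumerating: (0,1,4), (0,2,0), (0,2,4), (0,3,0), (0,3,4), (0,5,0), (0,5,4), (1,2,0), (1,4,3), (1,5,0), (1,5,1), (1,5,3), … and 19 more.
Total: 31.

31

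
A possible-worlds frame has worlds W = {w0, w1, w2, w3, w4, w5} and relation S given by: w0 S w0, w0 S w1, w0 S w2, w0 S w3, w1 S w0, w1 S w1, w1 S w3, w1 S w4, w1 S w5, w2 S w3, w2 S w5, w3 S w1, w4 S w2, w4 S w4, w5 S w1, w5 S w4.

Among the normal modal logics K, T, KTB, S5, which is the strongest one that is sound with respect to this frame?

K

Reflexive (axiom T): no — w2 is not related to itself.
Symmetric (axiom B): no — w0 S w2 but not w2 S w0.
Euclidean (axiom 5): no — w0 S w1 and w0 S w2, but not w1 S w2.
So F validates K; T would additionally require S to be reflexive. The strongest is K.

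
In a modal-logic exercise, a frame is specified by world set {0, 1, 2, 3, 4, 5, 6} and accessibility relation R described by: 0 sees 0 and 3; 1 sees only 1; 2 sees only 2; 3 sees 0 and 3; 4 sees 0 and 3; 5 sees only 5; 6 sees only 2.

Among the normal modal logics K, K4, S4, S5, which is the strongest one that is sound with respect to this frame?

Transitive (axiom 4): yes — every two-step R-path is closed by a direct edge.
Reflexive (axiom T): no — 4 is not related to itself.
Euclidean (axiom 5): yes — any two successors of a common world are R-related.
So F validates K, K4; S4 would additionally require R to be reflexive. The strongest is K4.

K4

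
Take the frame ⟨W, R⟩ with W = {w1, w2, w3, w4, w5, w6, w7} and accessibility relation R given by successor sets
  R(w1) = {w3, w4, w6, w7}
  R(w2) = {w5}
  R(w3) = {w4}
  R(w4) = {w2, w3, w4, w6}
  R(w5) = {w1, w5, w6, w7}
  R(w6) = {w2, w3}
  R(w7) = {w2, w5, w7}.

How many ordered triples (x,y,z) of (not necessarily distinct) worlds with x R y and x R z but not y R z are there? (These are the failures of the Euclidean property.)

34

Enumerating: (w1,w3,w3), (w1,w3,w6), (w1,w3,w7), (w1,w4,w7), (w1,w6,w4), (w1,w6,w6), (w1,w6,w7), (w1,w7,w3), (w1,w7,w4), (w1,w7,w6), (w4,w2,w2), (w4,w2,w3), … and 22 more.
Total: 34.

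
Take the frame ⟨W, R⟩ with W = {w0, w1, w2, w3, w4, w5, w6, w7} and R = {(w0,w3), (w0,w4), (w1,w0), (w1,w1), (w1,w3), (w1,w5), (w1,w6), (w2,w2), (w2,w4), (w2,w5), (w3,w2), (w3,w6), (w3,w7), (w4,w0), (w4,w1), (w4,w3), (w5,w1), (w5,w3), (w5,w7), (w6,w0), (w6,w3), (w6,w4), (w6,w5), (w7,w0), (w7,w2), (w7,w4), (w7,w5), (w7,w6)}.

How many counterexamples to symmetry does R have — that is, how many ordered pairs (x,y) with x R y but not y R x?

Enumerating: (w0,w3), (w1,w0), (w1,w3), (w1,w6), (w2,w4), (w2,w5), (w3,w2), (w3,w7), (w4,w1), (w4,w3), (w5,w3), (w6,w0), (w6,w4), (w6,w5), (w7,w0), (w7,w2), (w7,w4), (w7,w6).

18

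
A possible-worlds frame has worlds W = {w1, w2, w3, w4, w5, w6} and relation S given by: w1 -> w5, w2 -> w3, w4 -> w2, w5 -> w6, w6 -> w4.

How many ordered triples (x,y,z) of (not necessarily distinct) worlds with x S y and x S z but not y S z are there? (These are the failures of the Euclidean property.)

5

Enumerating: (w1,w5,w5), (w2,w3,w3), (w4,w2,w2), (w5,w6,w6), (w6,w4,w4).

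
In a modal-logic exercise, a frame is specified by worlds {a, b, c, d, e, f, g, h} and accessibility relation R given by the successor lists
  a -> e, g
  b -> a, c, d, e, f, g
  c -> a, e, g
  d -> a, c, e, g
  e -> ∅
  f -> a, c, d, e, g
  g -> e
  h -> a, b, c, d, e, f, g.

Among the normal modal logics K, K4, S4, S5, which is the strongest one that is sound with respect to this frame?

Transitive (axiom 4): yes — every two-step R-path is closed by a direct edge.
Reflexive (axiom T): no — a is not related to itself.
Euclidean (axiom 5): no — a R e and a R g, but not e R g.
So F validates K, K4; S4 would additionally require R to be reflexive. The strongest is K4.

K4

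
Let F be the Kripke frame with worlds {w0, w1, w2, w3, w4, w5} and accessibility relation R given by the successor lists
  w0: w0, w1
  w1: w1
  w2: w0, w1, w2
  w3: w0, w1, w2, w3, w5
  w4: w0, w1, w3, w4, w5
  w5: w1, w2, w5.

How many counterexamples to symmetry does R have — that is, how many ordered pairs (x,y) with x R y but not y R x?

Enumerating: (w0,w1), (w2,w0), (w2,w1), (w3,w0), (w3,w1), (w3,w2), (w3,w5), (w4,w0), (w4,w1), (w4,w3), (w4,w5), (w5,w1), (w5,w2).

13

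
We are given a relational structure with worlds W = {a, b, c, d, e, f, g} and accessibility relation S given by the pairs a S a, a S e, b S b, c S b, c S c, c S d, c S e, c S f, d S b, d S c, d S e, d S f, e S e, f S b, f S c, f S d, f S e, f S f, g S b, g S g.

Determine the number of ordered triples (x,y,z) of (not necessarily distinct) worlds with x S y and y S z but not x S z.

Enumerating: (d,c,d), (d,f,d).

2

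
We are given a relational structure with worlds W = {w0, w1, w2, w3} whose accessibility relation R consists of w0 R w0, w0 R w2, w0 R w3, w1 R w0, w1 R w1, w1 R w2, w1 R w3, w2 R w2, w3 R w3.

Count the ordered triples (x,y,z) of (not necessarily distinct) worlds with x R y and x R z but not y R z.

11

Enumerating: (w0,w2,w0), (w0,w2,w3), (w0,w3,w0), (w0,w3,w2), (w1,w0,w1), (w1,w2,w0), (w1,w2,w1), (w1,w2,w3), (w1,w3,w0), (w1,w3,w1), (w1,w3,w2).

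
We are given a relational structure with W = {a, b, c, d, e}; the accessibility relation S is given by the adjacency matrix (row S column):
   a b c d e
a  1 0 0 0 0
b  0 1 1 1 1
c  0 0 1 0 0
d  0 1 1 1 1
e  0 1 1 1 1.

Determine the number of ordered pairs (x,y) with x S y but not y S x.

Enumerating: (b,c), (d,c), (e,c).

3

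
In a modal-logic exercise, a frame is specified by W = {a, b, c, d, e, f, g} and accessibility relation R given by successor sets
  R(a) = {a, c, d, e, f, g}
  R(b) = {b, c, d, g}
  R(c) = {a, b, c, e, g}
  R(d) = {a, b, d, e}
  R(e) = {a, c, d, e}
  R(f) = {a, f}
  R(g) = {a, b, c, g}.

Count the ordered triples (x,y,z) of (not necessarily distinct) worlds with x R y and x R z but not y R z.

32

Enumerating: (a,c,d), (a,c,f), (a,d,c), (a,d,f), (a,d,g), (a,e,f), (a,e,g), (a,f,c), (a,f,d), (a,f,e), (a,f,g), (a,g,d), … and 20 more.
Total: 32.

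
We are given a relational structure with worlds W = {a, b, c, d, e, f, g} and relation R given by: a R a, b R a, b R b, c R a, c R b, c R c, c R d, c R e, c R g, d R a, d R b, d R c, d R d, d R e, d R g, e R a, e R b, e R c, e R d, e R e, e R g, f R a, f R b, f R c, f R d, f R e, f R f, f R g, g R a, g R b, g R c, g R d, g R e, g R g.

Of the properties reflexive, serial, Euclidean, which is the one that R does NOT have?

Euclidean

Reflexive: yes — every world is R-related to itself.
Serial: yes — every world has a successor (e.g. a R a).
Euclidean: no — c R a and c R b, but not a R b.
Only Euclidean fails.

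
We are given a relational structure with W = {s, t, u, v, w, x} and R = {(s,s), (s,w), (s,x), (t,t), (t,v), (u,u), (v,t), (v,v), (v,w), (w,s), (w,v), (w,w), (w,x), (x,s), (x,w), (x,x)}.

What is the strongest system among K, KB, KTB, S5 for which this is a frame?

KTB

Symmetric (axiom B): yes — every pair in R has its reverse in R.
Reflexive (axiom T): yes — every world is R-related to itself.
Euclidean (axiom 5): no — v R t and v R w, but not t R w.
So F validates K, KB, KTB; S5 would additionally require R to be Euclidean. The strongest is KTB.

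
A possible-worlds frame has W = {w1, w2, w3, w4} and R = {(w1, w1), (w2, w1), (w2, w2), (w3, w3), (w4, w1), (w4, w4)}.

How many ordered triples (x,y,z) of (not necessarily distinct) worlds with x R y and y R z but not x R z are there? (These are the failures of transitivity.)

R is transitive; there are no such tuples.

0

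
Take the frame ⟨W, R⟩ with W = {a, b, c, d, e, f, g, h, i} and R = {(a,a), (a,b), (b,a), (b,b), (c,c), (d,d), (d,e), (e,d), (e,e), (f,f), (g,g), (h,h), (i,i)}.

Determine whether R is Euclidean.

Euclidean: yes — any two successors of a common world are R-related.

Yes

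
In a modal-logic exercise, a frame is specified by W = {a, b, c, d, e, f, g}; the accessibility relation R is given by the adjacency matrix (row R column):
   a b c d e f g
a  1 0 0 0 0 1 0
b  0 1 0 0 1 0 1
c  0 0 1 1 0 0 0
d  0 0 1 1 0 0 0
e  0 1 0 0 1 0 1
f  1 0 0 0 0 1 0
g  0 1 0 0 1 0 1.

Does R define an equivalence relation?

Yes

Reflexive: yes — every world is R-related to itself.
Symmetric: yes — every pair in R has its reverse in R.
Transitive: yes — every two-step R-path is closed by a direct edge.
So R is an equivalence relation.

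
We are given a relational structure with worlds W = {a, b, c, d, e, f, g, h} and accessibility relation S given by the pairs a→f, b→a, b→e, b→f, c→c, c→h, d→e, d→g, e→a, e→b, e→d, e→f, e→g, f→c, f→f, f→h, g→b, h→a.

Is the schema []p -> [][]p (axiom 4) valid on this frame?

No

The schema 4 characterises exactly the transitive frames.
Transitive: no — a S f and f S c, but not a S c.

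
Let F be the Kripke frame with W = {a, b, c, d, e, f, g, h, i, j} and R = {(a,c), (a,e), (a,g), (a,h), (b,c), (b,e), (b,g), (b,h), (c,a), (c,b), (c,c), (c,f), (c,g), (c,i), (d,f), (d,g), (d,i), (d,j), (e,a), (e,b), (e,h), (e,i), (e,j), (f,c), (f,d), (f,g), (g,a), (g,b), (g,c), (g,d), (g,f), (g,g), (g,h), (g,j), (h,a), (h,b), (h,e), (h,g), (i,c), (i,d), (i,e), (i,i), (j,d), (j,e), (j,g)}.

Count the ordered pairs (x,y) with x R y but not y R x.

0

R is symmetric; there are no such tuples.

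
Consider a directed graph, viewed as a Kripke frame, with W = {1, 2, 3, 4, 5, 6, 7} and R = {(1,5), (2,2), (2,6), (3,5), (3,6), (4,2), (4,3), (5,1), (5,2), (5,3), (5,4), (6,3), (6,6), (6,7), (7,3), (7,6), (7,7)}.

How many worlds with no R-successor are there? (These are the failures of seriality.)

0

R is serial; there are no such worlds.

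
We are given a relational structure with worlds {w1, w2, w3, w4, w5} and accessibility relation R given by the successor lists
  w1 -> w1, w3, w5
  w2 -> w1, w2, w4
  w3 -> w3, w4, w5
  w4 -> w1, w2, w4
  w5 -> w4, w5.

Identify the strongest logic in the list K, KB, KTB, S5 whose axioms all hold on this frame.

Symmetric (axiom B): no — w1 R w3 but not w3 R w1.
Reflexive (axiom T): yes — every world is R-related to itself.
Euclidean (axiom 5): no — w1 R w5 and w1 R w3, but not w5 R w3.
So F validates K; KB would additionally require R to be symmetric. The strongest is K.

K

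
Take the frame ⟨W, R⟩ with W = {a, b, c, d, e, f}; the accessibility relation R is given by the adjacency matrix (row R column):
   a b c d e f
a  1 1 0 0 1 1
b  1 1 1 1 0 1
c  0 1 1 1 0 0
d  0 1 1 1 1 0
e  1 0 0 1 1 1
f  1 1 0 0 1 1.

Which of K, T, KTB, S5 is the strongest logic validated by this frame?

Reflexive (axiom T): yes — every world is R-related to itself.
Symmetric (axiom B): yes — every pair in R has its reverse in R.
Euclidean (axiom 5): no — a R b and a R e, but not b R e.
So F validates K, T, KTB; S5 would additionally require R to be Euclidean. The strongest is KTB.

KTB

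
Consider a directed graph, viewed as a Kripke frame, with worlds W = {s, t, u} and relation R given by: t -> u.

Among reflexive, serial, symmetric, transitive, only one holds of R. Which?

transitive

Reflexive: no — s is not related to itself.
Serial: no — s has no R-successor.
Symmetric: no — t R u but not u R t.
Transitive: yes — every two-step R-path is closed by a direct edge.
Only transitive holds.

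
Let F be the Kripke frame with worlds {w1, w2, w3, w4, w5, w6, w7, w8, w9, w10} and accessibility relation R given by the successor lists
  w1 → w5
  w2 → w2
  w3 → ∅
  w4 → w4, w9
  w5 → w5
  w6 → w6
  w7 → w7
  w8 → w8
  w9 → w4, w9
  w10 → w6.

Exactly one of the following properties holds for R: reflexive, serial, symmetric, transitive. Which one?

transitive

Reflexive: no — w1 is not related to itself.
Serial: no — w3 has no R-successor.
Symmetric: no — w1 R w5 but not w5 R w1.
Transitive: yes — every two-step R-path is closed by a direct edge.
Only transitive holds.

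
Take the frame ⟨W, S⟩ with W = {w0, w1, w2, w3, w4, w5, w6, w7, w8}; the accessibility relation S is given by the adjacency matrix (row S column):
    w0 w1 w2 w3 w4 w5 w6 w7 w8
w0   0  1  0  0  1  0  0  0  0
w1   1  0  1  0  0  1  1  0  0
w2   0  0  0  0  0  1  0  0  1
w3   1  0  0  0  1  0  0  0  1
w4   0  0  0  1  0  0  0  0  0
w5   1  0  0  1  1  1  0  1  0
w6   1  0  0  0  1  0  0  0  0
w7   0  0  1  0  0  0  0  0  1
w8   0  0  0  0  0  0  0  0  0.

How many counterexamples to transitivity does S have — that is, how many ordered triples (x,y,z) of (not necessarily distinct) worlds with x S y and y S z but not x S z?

28

Enumerating: (w0,w1,w0), (w0,w1,w2), (w0,w1,w5), (w0,w1,w6), (w0,w4,w3), (w1,w0,w1), (w1,w0,w4), (w1,w2,w8), (w1,w5,w3), (w1,w5,w4), (w1,w5,w7), (w1,w6,w4), … and 16 more.
Total: 28.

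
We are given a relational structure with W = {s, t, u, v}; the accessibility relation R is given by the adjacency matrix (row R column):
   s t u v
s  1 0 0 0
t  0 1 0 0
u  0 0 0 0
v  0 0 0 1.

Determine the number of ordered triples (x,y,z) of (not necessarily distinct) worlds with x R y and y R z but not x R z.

R is transitive; there are no such tuples.

0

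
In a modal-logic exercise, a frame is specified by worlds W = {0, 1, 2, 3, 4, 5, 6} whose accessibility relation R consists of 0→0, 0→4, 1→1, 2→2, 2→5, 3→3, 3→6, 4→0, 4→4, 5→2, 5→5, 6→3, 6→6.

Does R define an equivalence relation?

Yes

Reflexive: yes — every world is R-related to itself.
Symmetric: yes — every pair in R has its reverse in R.
Transitive: yes — every two-step R-path is closed by a direct edge.
So R is an equivalence relation.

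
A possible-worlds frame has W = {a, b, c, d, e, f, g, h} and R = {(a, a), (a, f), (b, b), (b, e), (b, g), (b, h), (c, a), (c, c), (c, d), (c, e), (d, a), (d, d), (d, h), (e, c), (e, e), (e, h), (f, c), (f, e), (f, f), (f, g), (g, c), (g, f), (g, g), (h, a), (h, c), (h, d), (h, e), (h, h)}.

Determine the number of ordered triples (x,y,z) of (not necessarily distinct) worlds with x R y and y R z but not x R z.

Enumerating: (a,f,c), (a,f,e), (a,f,g), (b,e,c), (b,g,c), (b,g,f), (b,h,a), (b,h,c), (b,h,d), (c,a,f), (c,d,h), (c,e,h), … and 15 more.
Total: 27.

27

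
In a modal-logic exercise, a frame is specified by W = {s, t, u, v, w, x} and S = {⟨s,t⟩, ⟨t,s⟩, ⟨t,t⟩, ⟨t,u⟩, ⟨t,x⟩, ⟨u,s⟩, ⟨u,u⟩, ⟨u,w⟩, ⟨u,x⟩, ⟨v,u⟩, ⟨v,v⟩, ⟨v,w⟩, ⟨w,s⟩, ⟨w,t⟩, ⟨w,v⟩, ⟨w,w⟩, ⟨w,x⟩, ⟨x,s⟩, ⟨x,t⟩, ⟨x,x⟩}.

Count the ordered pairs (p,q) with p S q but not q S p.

9

Enumerating: (t,u), (u,s), (u,w), (u,x), (v,u), (w,s), (w,t), (w,x), (x,s).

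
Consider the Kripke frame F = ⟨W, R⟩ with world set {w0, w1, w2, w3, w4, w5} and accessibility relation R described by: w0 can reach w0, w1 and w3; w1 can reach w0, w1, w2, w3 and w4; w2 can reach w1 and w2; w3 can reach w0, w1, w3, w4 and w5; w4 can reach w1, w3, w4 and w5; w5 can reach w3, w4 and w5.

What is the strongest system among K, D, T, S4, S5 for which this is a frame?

T

Serial (axiom D): yes — every world has a successor (e.g. w0 R w0).
Reflexive (axiom T): yes — every world is R-related to itself.
Transitive (axiom 4): no — w0 R w1 and w1 R w2, but not w0 R w2.
Euclidean (axiom 5): no — w1 R w0 and w1 R w2, but not w0 R w2.
So F validates K, D, T; S4 would additionally require R to be transitive. The strongest is T.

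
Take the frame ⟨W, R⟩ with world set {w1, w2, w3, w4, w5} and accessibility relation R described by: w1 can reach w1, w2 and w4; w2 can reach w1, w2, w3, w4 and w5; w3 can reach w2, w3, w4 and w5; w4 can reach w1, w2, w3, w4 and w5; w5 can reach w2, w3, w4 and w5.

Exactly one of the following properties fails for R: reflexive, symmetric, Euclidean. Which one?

Euclidean

Reflexive: yes — every world is R-related to itself.
Symmetric: yes — every pair in R has its reverse in R.
Euclidean: no — w2 R w1 and w2 R w3, but not w1 R w3.
Only Euclidean fails.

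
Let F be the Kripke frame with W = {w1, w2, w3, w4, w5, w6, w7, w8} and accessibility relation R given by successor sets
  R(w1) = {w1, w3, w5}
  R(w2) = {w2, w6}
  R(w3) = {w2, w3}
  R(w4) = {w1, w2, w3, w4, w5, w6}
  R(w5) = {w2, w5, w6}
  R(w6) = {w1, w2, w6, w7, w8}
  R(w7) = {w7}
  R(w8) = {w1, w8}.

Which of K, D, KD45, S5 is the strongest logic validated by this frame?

D

Serial (axiom D): yes — every world has a successor (e.g. w1 R w1).
Euclidean (axiom 5): no — w1 R w3 and w1 R w5, but not w3 R w5.
Transitive (axiom 4): no — w1 R w3 and w3 R w2, but not w1 R w2.
Reflexive (axiom T): yes — every world is R-related to itself.
So F validates K, D; KD45 would additionally require R to be Euclidean and transitive. The strongest is D.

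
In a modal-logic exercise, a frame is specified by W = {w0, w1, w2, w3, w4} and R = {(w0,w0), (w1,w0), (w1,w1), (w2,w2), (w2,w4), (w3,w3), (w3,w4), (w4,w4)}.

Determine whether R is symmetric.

Symmetric: no — w1 R w0 but not w0 R w1.

No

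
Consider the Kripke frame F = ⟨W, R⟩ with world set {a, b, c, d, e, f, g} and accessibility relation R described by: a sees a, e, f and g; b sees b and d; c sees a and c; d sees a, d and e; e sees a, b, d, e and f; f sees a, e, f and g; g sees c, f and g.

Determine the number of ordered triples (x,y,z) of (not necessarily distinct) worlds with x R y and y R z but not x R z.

Enumerating: (a,e,b), (a,e,d), (a,g,c), (b,d,a), (b,d,e), (c,a,e), (c,a,f), (c,a,g), (d,a,f), (d,a,g), (d,e,b), (d,e,f), … and 8 more.
Total: 20.

20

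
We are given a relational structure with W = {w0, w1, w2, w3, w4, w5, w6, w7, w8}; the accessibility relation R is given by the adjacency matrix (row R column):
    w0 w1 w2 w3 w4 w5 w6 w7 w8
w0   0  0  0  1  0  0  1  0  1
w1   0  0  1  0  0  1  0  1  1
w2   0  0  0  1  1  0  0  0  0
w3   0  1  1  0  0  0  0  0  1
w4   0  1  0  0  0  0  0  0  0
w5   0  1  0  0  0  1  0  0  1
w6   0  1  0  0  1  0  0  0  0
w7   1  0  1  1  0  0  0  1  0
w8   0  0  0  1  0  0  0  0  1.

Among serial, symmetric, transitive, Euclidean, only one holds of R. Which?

Serial: yes — every world has a successor (e.g. w0 R w3).
Symmetric: no — w0 R w3 but not w3 R w0.
Transitive: no — w0 R w3 and w3 R w1, but not w0 R w1.
Euclidean: no — w0 R w3 and w0 R w6, but not w3 R w6.
Only serial holds.

serial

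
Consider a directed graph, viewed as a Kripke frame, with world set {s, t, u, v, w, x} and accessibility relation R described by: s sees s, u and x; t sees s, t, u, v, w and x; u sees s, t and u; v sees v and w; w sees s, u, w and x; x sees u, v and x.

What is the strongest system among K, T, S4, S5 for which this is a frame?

T

Reflexive (axiom T): yes — every world is R-related to itself.
Transitive (axiom 4): no — s R u and u R t, but not s R t.
Euclidean (axiom 5): no — s R u and s R x, but not u R x.
So F validates K, T; S4 would additionally require R to be transitive. The strongest is T.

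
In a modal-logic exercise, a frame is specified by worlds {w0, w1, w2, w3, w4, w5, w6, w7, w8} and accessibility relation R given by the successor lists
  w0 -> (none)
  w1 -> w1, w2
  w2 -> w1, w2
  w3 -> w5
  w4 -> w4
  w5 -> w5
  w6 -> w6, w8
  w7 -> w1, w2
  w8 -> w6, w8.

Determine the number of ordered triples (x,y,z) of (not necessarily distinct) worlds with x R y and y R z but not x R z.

R is transitive; there are no such tuples.

0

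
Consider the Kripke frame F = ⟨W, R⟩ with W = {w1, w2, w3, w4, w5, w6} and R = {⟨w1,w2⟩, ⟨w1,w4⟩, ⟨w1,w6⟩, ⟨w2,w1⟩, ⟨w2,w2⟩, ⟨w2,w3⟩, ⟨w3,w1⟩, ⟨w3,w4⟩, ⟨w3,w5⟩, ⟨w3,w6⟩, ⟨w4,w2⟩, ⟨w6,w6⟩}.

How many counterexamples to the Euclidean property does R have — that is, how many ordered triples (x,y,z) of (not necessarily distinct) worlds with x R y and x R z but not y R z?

23

Enumerating: (w1,w2,w4), (w1,w2,w6), (w1,w4,w4), (w1,w4,w6), (w1,w6,w2), (w1,w6,w4), (w2,w1,w1), (w2,w1,w3), (w2,w3,w2), (w2,w3,w3), (w3,w1,w1), (w3,w1,w5), … and 11 more.
Total: 23.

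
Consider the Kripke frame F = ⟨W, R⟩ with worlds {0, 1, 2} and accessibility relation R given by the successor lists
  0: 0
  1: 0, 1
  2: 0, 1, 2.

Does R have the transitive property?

Yes

Transitive: yes — every two-step R-path is closed by a direct edge.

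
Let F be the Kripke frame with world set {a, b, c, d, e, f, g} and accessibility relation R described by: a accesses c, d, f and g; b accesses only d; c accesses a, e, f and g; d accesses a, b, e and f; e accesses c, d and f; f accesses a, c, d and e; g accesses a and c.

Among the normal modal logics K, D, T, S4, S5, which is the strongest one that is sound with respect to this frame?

Serial (axiom D): yes — every world has a successor (e.g. a R c).
Reflexive (axiom T): no — a is not related to itself.
Transitive (axiom 4): no — a R c and c R e, but not a R e.
Euclidean (axiom 5): no — a R c and a R d, but not c R d.
So F validates K, D; T would additionally require R to be reflexive. The strongest is D.

D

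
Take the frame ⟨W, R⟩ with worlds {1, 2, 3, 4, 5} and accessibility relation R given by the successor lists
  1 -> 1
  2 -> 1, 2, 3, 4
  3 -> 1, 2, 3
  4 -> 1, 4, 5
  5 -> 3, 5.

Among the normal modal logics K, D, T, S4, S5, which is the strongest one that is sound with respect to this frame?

T

Serial (axiom D): yes — every world has a successor (e.g. 1 R 1).
Reflexive (axiom T): yes — every world is R-related to itself.
Transitive (axiom 4): no — 2 R 4 and 4 R 5, but not 2 R 5.
Euclidean (axiom 5): no — 2 R 1 and 2 R 3, but not 1 R 3.
So F validates K, D, T; S4 would additionally require R to be transitive. The strongest is T.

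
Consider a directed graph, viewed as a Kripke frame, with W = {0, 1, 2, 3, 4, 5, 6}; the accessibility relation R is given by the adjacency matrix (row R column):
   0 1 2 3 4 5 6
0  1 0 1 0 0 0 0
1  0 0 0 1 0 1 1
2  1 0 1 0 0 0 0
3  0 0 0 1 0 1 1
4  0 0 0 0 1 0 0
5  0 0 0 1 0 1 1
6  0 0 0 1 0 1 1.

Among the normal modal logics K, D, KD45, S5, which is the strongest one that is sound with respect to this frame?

KD45

Serial (axiom D): yes — every world has a successor (e.g. 0 R 0).
Euclidean (axiom 5): yes — any two successors of a common world are R-related.
Transitive (axiom 4): yes — every two-step R-path is closed by a direct edge.
Reflexive (axiom T): no — 1 is not related to itself.
So F validates K, D, KD45; S5 would additionally require R to be reflexive. The strongest is KD45.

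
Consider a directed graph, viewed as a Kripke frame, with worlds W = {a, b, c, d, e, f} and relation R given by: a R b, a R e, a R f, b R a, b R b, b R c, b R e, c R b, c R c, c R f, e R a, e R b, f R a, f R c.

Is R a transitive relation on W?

Transitive: no — a R b and b R c, but not a R c.

No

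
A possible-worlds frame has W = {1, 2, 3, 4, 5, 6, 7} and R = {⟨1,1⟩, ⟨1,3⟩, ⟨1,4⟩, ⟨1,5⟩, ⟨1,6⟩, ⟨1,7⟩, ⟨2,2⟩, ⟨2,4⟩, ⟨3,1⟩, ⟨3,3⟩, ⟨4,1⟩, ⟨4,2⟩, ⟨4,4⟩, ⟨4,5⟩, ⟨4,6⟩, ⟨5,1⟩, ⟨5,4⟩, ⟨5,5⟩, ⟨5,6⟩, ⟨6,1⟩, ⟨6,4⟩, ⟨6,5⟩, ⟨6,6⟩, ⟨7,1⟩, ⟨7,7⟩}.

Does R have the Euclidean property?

No

Euclidean: no — 1 R 3 and 1 R 4, but not 3 R 4.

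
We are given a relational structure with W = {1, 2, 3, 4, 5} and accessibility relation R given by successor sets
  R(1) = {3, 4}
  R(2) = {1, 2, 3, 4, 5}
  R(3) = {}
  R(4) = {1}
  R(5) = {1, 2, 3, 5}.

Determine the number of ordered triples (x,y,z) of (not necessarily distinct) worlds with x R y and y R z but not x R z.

5

Enumerating: (1,4,1), (4,1,3), (4,1,4), (5,1,4), (5,2,4).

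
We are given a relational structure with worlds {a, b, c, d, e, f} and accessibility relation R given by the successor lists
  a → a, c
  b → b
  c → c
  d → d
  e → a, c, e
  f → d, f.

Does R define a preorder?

Yes

Reflexive: yes — every world is R-related to itself.
Transitive: yes — every two-step R-path is closed by a direct edge.
So R is a preorder.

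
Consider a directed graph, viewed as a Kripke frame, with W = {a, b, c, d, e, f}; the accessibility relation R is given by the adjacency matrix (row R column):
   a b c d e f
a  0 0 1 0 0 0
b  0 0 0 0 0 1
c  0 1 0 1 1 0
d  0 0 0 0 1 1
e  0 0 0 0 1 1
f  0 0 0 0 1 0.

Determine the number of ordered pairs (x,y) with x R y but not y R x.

Enumerating: (a,c), (b,f), (c,b), (c,d), (c,e), (d,e), (d,f).

7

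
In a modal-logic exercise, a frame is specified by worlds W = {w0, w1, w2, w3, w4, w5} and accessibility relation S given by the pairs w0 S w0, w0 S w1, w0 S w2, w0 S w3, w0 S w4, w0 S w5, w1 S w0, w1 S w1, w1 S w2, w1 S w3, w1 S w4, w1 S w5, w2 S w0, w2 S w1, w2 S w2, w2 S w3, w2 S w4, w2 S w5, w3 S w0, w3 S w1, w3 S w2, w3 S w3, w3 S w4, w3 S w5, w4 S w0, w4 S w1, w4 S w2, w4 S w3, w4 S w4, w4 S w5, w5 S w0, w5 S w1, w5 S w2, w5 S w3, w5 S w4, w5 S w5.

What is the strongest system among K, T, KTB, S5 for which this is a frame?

Reflexive (axiom T): yes — every world is S-related to itself.
Symmetric (axiom B): yes — every pair in S has its reverse in S.
Euclidean (axiom 5): yes — any two successors of a common world are S-related.
So F validates K, T, KTB, S5. The strongest is S5.

S5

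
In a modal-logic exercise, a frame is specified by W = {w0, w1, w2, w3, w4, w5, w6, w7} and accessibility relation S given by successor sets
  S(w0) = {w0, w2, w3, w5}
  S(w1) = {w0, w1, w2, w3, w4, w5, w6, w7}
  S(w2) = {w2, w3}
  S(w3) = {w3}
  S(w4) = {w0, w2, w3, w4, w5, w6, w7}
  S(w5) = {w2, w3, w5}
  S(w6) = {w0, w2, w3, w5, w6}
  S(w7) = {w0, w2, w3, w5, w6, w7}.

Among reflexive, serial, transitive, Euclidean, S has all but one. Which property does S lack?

Euclidean

Reflexive: yes — every world is S-related to itself.
Serial: yes — every world has a successor (e.g. w0 S w0).
Transitive: yes — every two-step S-path is closed by a direct edge.
Euclidean: no — w0 S w2 and w0 S w5, but not w2 S w5.
Only Euclidean fails.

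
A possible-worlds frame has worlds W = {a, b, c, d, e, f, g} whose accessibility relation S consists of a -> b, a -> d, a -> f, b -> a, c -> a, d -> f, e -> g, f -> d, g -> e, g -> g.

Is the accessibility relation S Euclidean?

Euclidean: no — a S b and a S d, but not b S d.

No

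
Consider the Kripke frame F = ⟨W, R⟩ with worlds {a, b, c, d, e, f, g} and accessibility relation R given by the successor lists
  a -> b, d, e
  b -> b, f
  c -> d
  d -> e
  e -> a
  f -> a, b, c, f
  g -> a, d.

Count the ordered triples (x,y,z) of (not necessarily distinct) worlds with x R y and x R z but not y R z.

Enumerating: (a,b,d), (a,b,e), (a,d,b), (a,d,d), (a,e,b), (a,e,d), (a,e,e), (c,d,d), (d,e,e), (e,a,a), (f,a,a), (f,a,c), … and 10 more.
Total: 22.

22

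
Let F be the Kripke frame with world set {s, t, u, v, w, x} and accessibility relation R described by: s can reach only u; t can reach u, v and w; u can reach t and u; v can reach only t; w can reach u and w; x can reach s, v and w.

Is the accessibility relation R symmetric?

Symmetric: no — s R u but not u R s.

No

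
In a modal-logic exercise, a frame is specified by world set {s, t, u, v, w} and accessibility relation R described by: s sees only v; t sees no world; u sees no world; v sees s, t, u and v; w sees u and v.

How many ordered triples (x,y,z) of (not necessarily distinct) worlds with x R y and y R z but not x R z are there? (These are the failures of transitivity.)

5

Enumerating: (s,v,s), (s,v,t), (s,v,u), (w,v,s), (w,v,t).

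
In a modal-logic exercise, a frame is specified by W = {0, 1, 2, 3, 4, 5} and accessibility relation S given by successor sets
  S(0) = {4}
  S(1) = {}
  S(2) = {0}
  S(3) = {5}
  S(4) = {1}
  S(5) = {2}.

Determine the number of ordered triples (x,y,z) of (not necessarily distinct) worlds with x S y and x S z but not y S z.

5

Enumerating: (0,4,4), (2,0,0), (3,5,5), (4,1,1), (5,2,2).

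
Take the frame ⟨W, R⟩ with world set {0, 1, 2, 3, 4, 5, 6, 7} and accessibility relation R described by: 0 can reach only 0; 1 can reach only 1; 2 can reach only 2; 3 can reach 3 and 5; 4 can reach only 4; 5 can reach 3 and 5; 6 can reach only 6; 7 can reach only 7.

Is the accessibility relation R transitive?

Transitive: yes — every two-step R-path is closed by a direct edge.

Yes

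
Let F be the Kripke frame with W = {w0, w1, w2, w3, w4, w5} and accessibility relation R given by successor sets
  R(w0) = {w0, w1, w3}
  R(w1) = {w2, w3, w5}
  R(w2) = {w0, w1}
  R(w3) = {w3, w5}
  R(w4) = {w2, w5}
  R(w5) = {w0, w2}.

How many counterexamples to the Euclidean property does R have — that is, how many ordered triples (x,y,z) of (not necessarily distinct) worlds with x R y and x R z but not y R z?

Enumerating: (w0,w1,w0), (w0,w1,w1), (w0,w3,w0), (w0,w3,w1), (w1,w2,w2), (w1,w2,w3), (w1,w2,w5), (w1,w3,w2), (w1,w5,w3), (w1,w5,w5), (w2,w1,w0), (w2,w1,w1), … and 7 more.
Total: 19.

19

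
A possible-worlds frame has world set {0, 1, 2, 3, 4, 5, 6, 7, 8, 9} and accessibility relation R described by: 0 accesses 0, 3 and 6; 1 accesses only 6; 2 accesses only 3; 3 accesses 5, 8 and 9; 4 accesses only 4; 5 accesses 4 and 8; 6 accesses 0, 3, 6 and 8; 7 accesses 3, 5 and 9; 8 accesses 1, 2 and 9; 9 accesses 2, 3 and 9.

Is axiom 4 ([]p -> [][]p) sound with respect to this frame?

By correspondence theory, 4 is valid on a frame iff R is transitive.
Transitive: no — 0 R 3 and 3 R 5, but not 0 R 5.

No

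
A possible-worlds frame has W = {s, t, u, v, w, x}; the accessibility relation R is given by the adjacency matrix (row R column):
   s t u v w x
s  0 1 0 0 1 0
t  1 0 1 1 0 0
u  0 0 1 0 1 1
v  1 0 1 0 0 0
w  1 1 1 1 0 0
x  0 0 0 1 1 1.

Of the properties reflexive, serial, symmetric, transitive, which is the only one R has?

serial

Reflexive: no — s is not related to itself.
Serial: yes — every world has a successor (e.g. s R t).
Symmetric: no — t R u but not u R t.
Transitive: no — s R t and t R u, but not s R u.
Only serial holds.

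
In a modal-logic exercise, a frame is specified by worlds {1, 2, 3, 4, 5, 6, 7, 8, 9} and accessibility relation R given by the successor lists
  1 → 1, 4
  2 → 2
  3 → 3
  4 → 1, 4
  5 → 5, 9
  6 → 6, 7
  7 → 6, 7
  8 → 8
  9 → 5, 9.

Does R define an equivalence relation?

Yes

Reflexive: yes — every world is R-related to itself.
Symmetric: yes — every pair in R has its reverse in R.
Transitive: yes — every two-step R-path is closed by a direct edge.
So R is an equivalence relation.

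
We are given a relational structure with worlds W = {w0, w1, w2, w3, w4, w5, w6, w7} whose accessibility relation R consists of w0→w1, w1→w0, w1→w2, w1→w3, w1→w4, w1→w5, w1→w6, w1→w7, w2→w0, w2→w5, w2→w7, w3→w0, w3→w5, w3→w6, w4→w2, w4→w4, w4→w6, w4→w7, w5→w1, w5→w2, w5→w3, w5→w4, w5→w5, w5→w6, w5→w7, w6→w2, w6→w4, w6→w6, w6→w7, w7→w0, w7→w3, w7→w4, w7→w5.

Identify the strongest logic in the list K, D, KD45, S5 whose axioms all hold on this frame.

D

Serial (axiom D): yes — every world has a successor (e.g. w0 R w1).
Euclidean (axiom 5): no — w1 R w0 and w1 R w2, but not w0 R w2.
Transitive (axiom 4): no — w0 R w1 and w1 R w2, but not w0 R w2.
Reflexive (axiom T): no — w0 is not related to itself.
So F validates K, D; KD45 would additionally require R to be Euclidean and transitive. The strongest is D.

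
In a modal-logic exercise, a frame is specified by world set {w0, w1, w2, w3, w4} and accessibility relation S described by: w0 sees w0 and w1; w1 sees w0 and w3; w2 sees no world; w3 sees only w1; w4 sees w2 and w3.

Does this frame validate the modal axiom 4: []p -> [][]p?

No

Axiom 4 corresponds to the accessibility relation being transitive.
Transitive: no — w0 S w1 and w1 S w3, but not w0 S w3.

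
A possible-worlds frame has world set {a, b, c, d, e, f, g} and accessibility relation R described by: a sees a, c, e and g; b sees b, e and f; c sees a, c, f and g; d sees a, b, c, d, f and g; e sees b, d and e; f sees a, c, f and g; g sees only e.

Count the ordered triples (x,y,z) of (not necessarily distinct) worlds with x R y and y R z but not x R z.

21

Enumerating: (a,c,f), (a,e,b), (a,e,d), (b,e,d), (b,f,a), (b,f,c), (b,f,g), (c,a,e), (c,g,e), (d,a,e), (d,b,e), (d,g,e), … and 9 more.
Total: 21.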